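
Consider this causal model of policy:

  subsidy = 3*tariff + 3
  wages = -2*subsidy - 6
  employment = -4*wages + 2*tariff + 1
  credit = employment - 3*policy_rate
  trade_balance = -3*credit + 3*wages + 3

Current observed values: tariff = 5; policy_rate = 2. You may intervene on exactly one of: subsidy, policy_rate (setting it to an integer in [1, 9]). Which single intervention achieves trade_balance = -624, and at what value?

set policy_rate = 4

Intervening on subsidy: trade_balance = -30*subsidy - 102. Reaching -624 requires subsidy = 87/5, not an integer.
Intervening on policy_rate: with other inputs at their observed values, trade_balance = 9*policy_rate - 660. Solving for -624 gives policy_rate = 4, within [1, 9].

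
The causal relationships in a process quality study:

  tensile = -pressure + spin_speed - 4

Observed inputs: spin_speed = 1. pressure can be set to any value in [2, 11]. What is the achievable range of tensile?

Substituting into the tensile equation gives tensile = -pressure - 3.
Linear in pressure, so extremes are at the endpoints: pressure = 2 gives tensile = -5; pressure = 11 gives tensile = -14.

-14 to -5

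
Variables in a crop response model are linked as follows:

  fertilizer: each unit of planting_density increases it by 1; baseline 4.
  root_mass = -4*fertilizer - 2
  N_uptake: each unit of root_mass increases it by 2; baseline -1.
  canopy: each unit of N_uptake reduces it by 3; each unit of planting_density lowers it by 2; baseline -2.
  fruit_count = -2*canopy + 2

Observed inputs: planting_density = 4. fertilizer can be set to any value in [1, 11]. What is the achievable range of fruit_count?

Intervening on fertilizer fixes its value directly, overriding its dependence on planting_density.
Substituting into the N_uptake equation gives N_uptake = -8*fertilizer - 5.
canopy becomes 24*fertilizer + 5.
Substituting into the fruit_count equation gives fruit_count = -48*fertilizer - 8.
Linear in fertilizer, so extremes are at the endpoints: fertilizer = 1 gives fruit_count = -56; fertilizer = 11 gives fruit_count = -536.

-536 to -56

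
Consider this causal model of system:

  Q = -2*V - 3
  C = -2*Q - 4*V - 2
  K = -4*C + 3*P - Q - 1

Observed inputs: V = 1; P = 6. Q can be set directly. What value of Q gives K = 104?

Intervening on Q fixes its value directly, overriding its dependence on V.
Substituting into the C equation gives C = -2*Q - 6.
K becomes 7*Q + 41.
Solve 7*Q + 41 = 104: Q = (104 - 41) / 7 = 9.

Q = 9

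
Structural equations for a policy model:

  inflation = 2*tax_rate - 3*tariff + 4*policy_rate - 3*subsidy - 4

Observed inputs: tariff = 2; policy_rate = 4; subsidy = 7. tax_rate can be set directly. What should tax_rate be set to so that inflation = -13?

Substituting into the inflation equation gives inflation = 2*tax_rate - 15.
Solve 2*tax_rate - 15 = -13: tax_rate = (-13 + 15) / 2 = 1.

tax_rate = 1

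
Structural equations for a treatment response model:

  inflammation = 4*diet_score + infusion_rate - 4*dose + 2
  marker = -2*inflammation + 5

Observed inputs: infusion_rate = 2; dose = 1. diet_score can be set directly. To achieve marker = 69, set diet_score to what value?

Substituting into the inflammation equation gives inflammation = 4*diet_score.
Substituting into the marker equation gives marker = -8*diet_score + 5.
Solve -8*diet_score + 5 = 69: diet_score = (69 - 5) / -8 = -8.

diet_score = -8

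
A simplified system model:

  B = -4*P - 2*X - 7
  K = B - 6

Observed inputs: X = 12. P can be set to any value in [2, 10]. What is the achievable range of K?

Substituting into the B equation gives B = -4*P - 31.
K becomes -4*P - 37.
Linear in P, so extremes are at the endpoints: P = 2 gives K = -45; P = 10 gives K = -77.

-77 to -45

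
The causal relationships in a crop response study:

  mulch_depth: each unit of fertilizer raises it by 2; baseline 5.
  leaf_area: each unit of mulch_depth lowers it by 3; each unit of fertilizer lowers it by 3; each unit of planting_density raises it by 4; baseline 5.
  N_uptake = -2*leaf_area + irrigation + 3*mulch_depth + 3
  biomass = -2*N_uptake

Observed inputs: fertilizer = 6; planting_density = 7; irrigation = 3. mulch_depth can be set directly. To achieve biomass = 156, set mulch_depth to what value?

mulch_depth = -6

Intervening on mulch_depth fixes its value directly, overriding its dependence on fertilizer.
Substituting into the leaf_area equation gives leaf_area = -3*mulch_depth + 15.
So N_uptake = 9*mulch_depth - 24.
biomass becomes -18*mulch_depth + 48.
Solve -18*mulch_depth + 48 = 156: mulch_depth = (156 - 48) / -18 = -6.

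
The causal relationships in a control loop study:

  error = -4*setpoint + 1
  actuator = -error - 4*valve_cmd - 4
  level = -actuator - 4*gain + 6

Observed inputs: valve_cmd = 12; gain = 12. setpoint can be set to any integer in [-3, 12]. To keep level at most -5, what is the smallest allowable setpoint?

Substituting into the actuator equation gives actuator = 4*setpoint - 53.
level becomes -4*setpoint + 11.
Require -4*setpoint + 11 ≤ -5, so setpoint ≥ 4.
The smallest integer in [-3, 12] satisfying this is 4.

setpoint = 4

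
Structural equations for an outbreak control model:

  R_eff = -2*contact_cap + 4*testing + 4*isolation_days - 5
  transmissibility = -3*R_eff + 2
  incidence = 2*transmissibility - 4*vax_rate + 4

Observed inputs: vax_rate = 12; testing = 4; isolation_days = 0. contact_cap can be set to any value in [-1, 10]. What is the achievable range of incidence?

-118 to 14

Substituting into the R_eff equation gives R_eff = -2*contact_cap + 11.
So transmissibility = 6*contact_cap - 31.
Substituting into the incidence equation gives incidence = 12*contact_cap - 106.
Linear in contact_cap, so extremes are at the endpoints: contact_cap = -1 gives incidence = -118; contact_cap = 10 gives incidence = 14.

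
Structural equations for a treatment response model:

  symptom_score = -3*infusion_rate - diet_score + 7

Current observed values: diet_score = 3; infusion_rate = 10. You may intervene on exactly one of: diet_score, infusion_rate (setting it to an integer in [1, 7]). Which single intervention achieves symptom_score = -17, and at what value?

Intervening on diet_score: symptom_score = -diet_score - 23. Reaching -17 requires diet_score = -6, outside [1, 7].
Intervening on infusion_rate: with other inputs at their observed values, symptom_score = -3*infusion_rate + 4. Solving for -17 gives infusion_rate = 7, within [1, 7].

set infusion_rate = 7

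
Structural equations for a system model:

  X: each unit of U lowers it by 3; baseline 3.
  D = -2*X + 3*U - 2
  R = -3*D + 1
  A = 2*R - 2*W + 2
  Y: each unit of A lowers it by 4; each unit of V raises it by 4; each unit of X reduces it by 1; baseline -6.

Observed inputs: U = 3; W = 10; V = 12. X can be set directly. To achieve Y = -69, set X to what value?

Intervening on X fixes its value directly, overriding its dependence on U.
Substituting into the D equation gives D = -2*X + 7.
Substituting into the R equation gives R = 6*X - 20.
This gives A = 12*X - 58.
Substituting into the Y equation gives Y = -49*X + 274.
Solve -49*X + 274 = -69: X = (-69 - 274) / -49 = 7.

X = 7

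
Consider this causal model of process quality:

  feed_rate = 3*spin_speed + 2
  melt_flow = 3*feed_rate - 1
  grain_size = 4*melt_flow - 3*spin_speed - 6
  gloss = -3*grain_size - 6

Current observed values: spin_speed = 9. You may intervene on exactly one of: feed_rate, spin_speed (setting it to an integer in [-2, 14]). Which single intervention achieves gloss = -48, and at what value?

Intervening on feed_rate: gloss = -36*feed_rate + 105. Reaching -48 requires feed_rate = 17/4, not an integer.
Intervening on spin_speed: with other inputs at their observed values, gloss = -99*spin_speed - 48. Solving for -48 gives spin_speed = 0, within [-2, 14].

set spin_speed = 0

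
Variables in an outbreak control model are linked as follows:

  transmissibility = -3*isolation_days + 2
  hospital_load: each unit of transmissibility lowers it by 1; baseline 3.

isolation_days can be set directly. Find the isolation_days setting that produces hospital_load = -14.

isolation_days = -5

Substituting into the hospital_load equation gives hospital_load = 3*isolation_days + 1.
Solve 3*isolation_days + 1 = -14: isolation_days = (-14 - 1) / 3 = -5.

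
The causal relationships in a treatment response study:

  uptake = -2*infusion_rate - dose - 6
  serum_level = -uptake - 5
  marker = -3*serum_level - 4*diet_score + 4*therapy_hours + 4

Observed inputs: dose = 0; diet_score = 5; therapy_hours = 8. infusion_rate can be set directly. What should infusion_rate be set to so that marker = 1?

Substituting into the uptake equation gives uptake = -2*infusion_rate - 6.
serum_level becomes 2*infusion_rate + 1.
So marker = -6*infusion_rate + 13.
Solve -6*infusion_rate + 13 = 1: infusion_rate = (1 - 13) / -6 = 2.

infusion_rate = 2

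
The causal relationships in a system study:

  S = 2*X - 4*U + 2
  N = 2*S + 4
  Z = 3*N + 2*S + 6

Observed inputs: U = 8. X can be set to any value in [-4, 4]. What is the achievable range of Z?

Substituting into the S equation gives S = 2*X - 30.
Substituting into the N equation gives N = 4*X - 56.
This gives Z = 16*X - 222.
Linear in X, so extremes are at the endpoints: X = -4 gives Z = -286; X = 4 gives Z = -158.

-286 to -158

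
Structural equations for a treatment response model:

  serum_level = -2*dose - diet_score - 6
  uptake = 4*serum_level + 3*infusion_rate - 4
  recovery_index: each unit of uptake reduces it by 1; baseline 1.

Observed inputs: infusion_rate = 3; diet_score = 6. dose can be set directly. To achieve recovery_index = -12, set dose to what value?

Substituting into the serum_level equation gives serum_level = -2*dose - 12.
Substituting into the uptake equation gives uptake = -8*dose - 43.
Substituting into the recovery_index equation gives recovery_index = 8*dose + 44.
Solve 8*dose + 44 = -12: dose = (-12 - 44) / 8 = -7.

dose = -7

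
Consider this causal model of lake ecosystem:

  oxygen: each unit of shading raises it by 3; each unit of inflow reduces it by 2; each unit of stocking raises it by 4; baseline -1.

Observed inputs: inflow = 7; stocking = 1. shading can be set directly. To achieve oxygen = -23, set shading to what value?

Substituting into the oxygen equation gives oxygen = 3*shading - 11.
Solve 3*shading - 11 = -23: shading = (-23 + 11) / 3 = -4.

shading = -4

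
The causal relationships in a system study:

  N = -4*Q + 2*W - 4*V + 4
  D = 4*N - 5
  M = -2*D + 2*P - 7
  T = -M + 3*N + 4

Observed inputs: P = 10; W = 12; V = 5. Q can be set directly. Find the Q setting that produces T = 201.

Substituting into the N equation gives N = -4*Q + 8.
This gives D = -16*Q + 27.
This gives M = 32*Q - 41.
This gives T = -44*Q + 69.
Solve -44*Q + 69 = 201: Q = (201 - 69) / -44 = -3.

Q = -3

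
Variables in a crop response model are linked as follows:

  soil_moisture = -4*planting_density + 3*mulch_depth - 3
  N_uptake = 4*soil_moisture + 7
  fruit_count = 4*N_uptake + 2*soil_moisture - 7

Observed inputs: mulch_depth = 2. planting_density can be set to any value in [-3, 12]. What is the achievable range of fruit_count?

Substituting into the soil_moisture equation gives soil_moisture = -4*planting_density + 3.
Substituting into the N_uptake equation gives N_uptake = -16*planting_density + 19.
Substituting into the fruit_count equation gives fruit_count = -72*planting_density + 75.
Linear in planting_density, so extremes are at the endpoints: planting_density = -3 gives fruit_count = 291; planting_density = 12 gives fruit_count = -789.

-789 to 291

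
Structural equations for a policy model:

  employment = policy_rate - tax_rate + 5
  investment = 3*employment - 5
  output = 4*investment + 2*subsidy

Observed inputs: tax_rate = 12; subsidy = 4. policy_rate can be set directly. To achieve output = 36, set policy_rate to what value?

policy_rate = 11

Substituting into the employment equation gives employment = policy_rate - 7.
Substituting into the investment equation gives investment = 3*policy_rate - 26.
This gives output = 12*policy_rate - 96.
Solve 12*policy_rate - 96 = 36: policy_rate = (36 + 96) / 12 = 11.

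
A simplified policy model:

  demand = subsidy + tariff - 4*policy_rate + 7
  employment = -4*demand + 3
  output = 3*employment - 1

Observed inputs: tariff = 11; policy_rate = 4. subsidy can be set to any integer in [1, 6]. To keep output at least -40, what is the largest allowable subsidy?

subsidy = 2

Substituting into the demand equation gives demand = subsidy + 2.
Substituting into the employment equation gives employment = -4*subsidy - 5.
Substituting into the output equation gives output = -12*subsidy - 16.
Require -12*subsidy - 16 ≥ -40, so subsidy ≤ 2.
The largest integer in [1, 6] satisfying this is 2.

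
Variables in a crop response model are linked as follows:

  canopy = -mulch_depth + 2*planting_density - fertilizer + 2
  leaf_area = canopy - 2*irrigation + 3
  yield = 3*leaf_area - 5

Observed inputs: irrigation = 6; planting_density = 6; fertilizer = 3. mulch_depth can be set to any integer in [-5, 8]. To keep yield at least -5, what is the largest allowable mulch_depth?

mulch_depth = 2

Substituting into the canopy equation gives canopy = -mulch_depth + 11.
Substituting into the leaf_area equation gives leaf_area = -mulch_depth + 2.
Substituting into the yield equation gives yield = -3*mulch_depth + 1.
Require -3*mulch_depth + 1 ≥ -5, so mulch_depth ≤ 2.
The largest integer in [-5, 8] satisfying this is 2.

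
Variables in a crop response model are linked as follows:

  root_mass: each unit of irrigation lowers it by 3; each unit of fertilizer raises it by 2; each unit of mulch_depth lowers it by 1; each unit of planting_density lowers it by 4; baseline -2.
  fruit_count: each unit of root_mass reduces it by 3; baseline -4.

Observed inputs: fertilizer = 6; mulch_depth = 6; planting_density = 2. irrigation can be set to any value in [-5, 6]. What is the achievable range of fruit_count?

Substituting into the root_mass equation gives root_mass = -3*irrigation - 4.
So fruit_count = 9*irrigation + 8.
Linear in irrigation, so extremes are at the endpoints: irrigation = -5 gives fruit_count = -37; irrigation = 6 gives fruit_count = 62.

-37 to 62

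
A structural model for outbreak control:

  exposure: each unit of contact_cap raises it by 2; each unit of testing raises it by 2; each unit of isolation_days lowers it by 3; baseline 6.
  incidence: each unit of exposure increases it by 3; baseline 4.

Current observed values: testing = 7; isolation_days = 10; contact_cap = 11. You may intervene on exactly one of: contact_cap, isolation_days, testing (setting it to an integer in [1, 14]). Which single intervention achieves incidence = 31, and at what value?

set isolation_days = 11

Intervening on contact_cap: incidence = 6*contact_cap - 26. Reaching 31 requires contact_cap = 19/2, not an integer.
Intervening on isolation_days: with other inputs at their observed values, incidence = -9*isolation_days + 130. Solving for 31 gives isolation_days = 11, within [1, 14].
Intervening on testing: incidence = 6*testing - 2. Reaching 31 requires testing = 11/2, not an integer.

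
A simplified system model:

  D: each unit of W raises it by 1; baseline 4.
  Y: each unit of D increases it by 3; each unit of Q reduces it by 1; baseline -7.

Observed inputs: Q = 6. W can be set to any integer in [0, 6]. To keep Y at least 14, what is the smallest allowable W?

W = 5

Substituting into the Y equation gives Y = 3*W - 1.
Require 3*W - 1 ≥ 14, so W ≥ 5.
The smallest integer in [0, 6] satisfying this is 5.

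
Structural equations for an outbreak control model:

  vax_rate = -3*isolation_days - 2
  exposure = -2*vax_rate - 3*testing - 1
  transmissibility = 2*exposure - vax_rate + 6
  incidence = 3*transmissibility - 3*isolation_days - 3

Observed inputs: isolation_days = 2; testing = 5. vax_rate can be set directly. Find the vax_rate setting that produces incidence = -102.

vax_rate = 1

Intervening on vax_rate fixes its value directly, overriding its dependence on isolation_days.
Substituting into the exposure equation gives exposure = -2*vax_rate - 16.
Substituting into the transmissibility equation gives transmissibility = -5*vax_rate - 26.
incidence becomes -15*vax_rate - 87.
Solve -15*vax_rate - 87 = -102: vax_rate = (-102 + 87) / -15 = 1.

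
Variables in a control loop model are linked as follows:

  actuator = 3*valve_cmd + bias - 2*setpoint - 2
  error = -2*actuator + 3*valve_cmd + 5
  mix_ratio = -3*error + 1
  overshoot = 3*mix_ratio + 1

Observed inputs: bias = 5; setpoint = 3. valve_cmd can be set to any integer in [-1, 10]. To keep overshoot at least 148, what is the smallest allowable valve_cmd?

valve_cmd = 9

Substituting into the actuator equation gives actuator = 3*valve_cmd - 3.
This gives error = -3*valve_cmd + 11.
So mix_ratio = 9*valve_cmd - 32.
This gives overshoot = 27*valve_cmd - 95.
Require 27*valve_cmd - 95 ≥ 148, so valve_cmd ≥ 9.
The smallest integer in [-1, 10] satisfying this is 9.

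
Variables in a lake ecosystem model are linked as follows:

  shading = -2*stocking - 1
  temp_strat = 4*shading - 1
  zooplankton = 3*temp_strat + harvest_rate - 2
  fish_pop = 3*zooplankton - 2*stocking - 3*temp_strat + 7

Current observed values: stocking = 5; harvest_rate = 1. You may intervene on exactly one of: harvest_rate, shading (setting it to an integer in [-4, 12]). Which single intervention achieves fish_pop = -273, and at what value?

set harvest_rate = 2

Intervening on harvest_rate: with other inputs at their observed values, fish_pop = 3*harvest_rate - 279. Solving for -273 gives harvest_rate = 2, within [-4, 12].
Intervening on shading: fish_pop = 24*shading - 12. Reaching -273 requires shading = -87/8, not an integer.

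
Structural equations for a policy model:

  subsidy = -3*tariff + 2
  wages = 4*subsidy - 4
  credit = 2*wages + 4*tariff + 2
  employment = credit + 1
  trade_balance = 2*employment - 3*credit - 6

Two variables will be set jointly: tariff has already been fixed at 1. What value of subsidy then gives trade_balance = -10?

With tariff held at 1:
Intervening on subsidy fixes its value directly, overriding its dependence on tariff.
Substituting into the credit equation gives credit = 8*subsidy - 2.
employment becomes 8*subsidy - 1.
Substituting into the trade_balance equation gives trade_balance = -8*subsidy - 2.
Solve -8*subsidy - 2 = -10: subsidy = (-10 + 2) / -8 = 1.

subsidy = 1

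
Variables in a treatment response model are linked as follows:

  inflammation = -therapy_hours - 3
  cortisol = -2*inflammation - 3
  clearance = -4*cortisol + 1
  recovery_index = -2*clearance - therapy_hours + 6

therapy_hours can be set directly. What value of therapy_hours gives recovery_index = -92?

Substituting into the cortisol equation gives cortisol = 2*therapy_hours + 3.
clearance becomes -8*therapy_hours - 11.
Substituting into the recovery_index equation gives recovery_index = 15*therapy_hours + 28.
Solve 15*therapy_hours + 28 = -92: therapy_hours = (-92 - 28) / 15 = -8.

therapy_hours = -8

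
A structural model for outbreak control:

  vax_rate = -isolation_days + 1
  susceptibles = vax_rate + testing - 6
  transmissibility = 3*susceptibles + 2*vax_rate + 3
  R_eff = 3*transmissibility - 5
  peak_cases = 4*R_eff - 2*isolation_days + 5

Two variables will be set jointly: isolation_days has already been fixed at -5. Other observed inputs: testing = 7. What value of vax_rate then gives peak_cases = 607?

With isolation_days held at -5:
Intervening on vax_rate fixes its value directly, overriding its dependence on isolation_days.
Substituting into the susceptibles equation gives susceptibles = vax_rate + 1.
Substituting into the transmissibility equation gives transmissibility = 5*vax_rate + 6.
Substituting into the R_eff equation gives R_eff = 15*vax_rate + 13.
Substituting into the peak_cases equation gives peak_cases = 60*vax_rate + 67.
Solve 60*vax_rate + 67 = 607: vax_rate = (607 - 67) / 60 = 9.

vax_rate = 9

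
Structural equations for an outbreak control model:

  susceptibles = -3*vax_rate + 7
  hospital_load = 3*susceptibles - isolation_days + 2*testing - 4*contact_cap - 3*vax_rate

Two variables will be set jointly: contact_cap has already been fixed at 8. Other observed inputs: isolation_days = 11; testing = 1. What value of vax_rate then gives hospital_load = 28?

vax_rate = -4

With contact_cap held at 8:
Substituting into the hospital_load equation gives hospital_load = -12*vax_rate - 20.
Solve -12*vax_rate - 20 = 28: vax_rate = (28 + 20) / -12 = -4.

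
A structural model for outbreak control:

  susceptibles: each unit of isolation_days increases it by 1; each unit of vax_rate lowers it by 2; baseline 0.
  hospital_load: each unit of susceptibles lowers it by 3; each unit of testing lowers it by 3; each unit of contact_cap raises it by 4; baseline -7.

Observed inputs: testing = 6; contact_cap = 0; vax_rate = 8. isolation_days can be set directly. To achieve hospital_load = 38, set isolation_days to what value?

Substituting into the susceptibles equation gives susceptibles = isolation_days - 16.
So hospital_load = -3*isolation_days + 23.
Solve -3*isolation_days + 23 = 38: isolation_days = (38 - 23) / -3 = -5.

isolation_days = -5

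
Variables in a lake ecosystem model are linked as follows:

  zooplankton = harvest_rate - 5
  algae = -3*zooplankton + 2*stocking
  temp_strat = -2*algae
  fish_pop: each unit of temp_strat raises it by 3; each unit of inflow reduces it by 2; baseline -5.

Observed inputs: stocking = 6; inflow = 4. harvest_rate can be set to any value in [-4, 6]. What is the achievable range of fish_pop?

Substituting into the algae equation gives algae = -3*harvest_rate + 27.
Substituting into the temp_strat equation gives temp_strat = 6*harvest_rate - 54.
Substituting into the fish_pop equation gives fish_pop = 18*harvest_rate - 175.
Linear in harvest_rate, so extremes are at the endpoints: harvest_rate = -4 gives fish_pop = -247; harvest_rate = 6 gives fish_pop = -67.

-247 to -67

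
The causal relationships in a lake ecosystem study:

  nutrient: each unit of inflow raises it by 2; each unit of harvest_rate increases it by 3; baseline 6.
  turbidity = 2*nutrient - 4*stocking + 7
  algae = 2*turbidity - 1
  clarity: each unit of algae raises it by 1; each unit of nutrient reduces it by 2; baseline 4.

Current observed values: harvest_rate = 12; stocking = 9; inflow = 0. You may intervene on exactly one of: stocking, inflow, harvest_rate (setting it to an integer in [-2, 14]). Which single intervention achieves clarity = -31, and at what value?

Intervening on stocking: clarity = -8*stocking + 101. Reaching -31 requires stocking = 33/2, not an integer.
Intervening on inflow: clarity = 4*inflow + 29. Reaching -31 requires inflow = -15, outside [-2, 14].
Intervening on harvest_rate: with other inputs at their observed values, clarity = 6*harvest_rate - 43. Solving for -31 gives harvest_rate = 2, within [-2, 14].

set harvest_rate = 2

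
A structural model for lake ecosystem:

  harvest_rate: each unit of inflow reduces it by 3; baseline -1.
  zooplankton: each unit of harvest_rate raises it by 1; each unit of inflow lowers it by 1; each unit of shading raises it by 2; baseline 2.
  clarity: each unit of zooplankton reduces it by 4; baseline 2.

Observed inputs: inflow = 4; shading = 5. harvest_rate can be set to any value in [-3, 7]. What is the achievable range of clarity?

Intervening on harvest_rate fixes its value directly, overriding its dependence on inflow.
Substituting into the zooplankton equation gives zooplankton = harvest_rate + 8.
So clarity = -4*harvest_rate - 30.
Linear in harvest_rate, so extremes are at the endpoints: harvest_rate = -3 gives clarity = -18; harvest_rate = 7 gives clarity = -58.

-58 to -18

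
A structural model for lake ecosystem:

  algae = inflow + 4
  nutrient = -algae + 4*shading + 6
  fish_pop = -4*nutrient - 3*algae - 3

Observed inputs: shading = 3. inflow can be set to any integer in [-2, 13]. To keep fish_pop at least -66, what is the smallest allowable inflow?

Substituting into the nutrient equation gives nutrient = -inflow + 14.
fish_pop becomes inflow - 71.
Require inflow - 71 ≥ -66, so inflow ≥ 5.
The smallest integer in [-2, 13] satisfying this is 5.

inflow = 5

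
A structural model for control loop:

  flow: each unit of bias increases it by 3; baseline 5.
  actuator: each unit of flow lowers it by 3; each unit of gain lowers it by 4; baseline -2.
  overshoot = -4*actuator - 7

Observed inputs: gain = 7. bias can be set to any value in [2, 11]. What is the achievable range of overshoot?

Substituting into the actuator equation gives actuator = -9*bias - 45.
Substituting into the overshoot equation gives overshoot = 36*bias + 173.
Linear in bias, so extremes are at the endpoints: bias = 2 gives overshoot = 245; bias = 11 gives overshoot = 569.

245 to 569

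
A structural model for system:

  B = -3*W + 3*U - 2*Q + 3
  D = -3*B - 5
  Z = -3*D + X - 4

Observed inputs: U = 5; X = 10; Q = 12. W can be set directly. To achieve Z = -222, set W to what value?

Substituting into the B equation gives B = -3*W - 6.
D becomes 9*W + 13.
Substituting into the Z equation gives Z = -27*W - 33.
Solve -27*W - 33 = -222: W = (-222 + 33) / -27 = 7.

W = 7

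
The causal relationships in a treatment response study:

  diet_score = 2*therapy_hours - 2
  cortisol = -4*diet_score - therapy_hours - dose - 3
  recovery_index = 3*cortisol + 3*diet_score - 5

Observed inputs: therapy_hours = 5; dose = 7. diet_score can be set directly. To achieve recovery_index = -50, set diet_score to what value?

Intervening on diet_score fixes its value directly, overriding its dependence on therapy_hours.
Substituting into the cortisol equation gives cortisol = -4*diet_score - 15.
So recovery_index = -9*diet_score - 50.
Solve -9*diet_score - 50 = -50: diet_score = (-50 + 50) / -9 = 0.

diet_score = 0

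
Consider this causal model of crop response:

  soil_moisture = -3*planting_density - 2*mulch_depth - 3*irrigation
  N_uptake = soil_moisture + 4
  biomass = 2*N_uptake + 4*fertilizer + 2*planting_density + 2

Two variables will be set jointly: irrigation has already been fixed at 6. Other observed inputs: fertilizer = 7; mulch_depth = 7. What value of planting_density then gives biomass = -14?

planting_density = -3

With irrigation held at 6:
Substituting into the soil_moisture equation gives soil_moisture = -3*planting_density - 32.
So N_uptake = -3*planting_density - 28.
Substituting into the biomass equation gives biomass = -4*planting_density - 26.
Solve -4*planting_density - 26 = -14: planting_density = (-14 + 26) / -4 = -3.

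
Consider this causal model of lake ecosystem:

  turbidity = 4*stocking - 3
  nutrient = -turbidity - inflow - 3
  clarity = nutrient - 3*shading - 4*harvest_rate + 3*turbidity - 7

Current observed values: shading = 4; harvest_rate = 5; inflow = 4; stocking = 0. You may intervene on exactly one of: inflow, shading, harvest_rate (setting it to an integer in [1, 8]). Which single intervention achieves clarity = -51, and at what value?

Intervening on inflow: with other inputs at their observed values, clarity = -inflow - 48. Solving for -51 gives inflow = 3, within [1, 8].
Intervening on shading: clarity = -3*shading - 40. Reaching -51 requires shading = 11/3, not an integer.
Intervening on harvest_rate: clarity = -4*harvest_rate - 32. Reaching -51 requires harvest_rate = 19/4, not an integer.

set inflow = 3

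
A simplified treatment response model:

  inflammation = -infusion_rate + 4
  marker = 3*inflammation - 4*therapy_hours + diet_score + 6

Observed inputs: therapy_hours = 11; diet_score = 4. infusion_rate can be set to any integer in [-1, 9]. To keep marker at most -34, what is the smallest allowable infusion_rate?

Substituting into the marker equation gives marker = -3*infusion_rate - 22.
Require -3*infusion_rate - 22 ≤ -34, so infusion_rate ≥ 4.
The smallest integer in [-1, 9] satisfying this is 4.

infusion_rate = 4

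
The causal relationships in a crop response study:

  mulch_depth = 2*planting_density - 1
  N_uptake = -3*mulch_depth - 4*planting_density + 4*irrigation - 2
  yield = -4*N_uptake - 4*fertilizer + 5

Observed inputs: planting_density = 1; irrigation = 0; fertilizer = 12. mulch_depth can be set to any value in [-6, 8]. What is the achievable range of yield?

Intervening on mulch_depth fixes its value directly, overriding its dependence on planting_density.
Substituting into the N_uptake equation gives N_uptake = -3*mulch_depth - 6.
yield becomes 12*mulch_depth - 19.
Linear in mulch_depth, so extremes are at the endpoints: mulch_depth = -6 gives yield = -91; mulch_depth = 8 gives yield = 77.

-91 to 77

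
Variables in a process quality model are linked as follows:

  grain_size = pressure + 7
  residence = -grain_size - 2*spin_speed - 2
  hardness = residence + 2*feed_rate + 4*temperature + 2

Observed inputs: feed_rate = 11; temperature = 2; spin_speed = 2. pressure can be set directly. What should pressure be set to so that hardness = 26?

pressure = -7

Substituting into the residence equation gives residence = -pressure - 13.
This gives hardness = -pressure + 19.
Solve -pressure + 19 = 26: pressure = (26 - 19) / -1 = -7.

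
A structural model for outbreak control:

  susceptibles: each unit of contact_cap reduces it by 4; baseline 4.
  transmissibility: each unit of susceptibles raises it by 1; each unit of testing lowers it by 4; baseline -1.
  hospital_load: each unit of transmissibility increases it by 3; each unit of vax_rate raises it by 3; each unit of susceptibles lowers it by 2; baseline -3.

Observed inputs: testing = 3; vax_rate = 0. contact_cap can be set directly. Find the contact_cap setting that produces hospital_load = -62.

Substituting into the transmissibility equation gives transmissibility = -4*contact_cap - 9.
Substituting into the hospital_load equation gives hospital_load = -4*contact_cap - 38.
Solve -4*contact_cap - 38 = -62: contact_cap = (-62 + 38) / -4 = 6.

contact_cap = 6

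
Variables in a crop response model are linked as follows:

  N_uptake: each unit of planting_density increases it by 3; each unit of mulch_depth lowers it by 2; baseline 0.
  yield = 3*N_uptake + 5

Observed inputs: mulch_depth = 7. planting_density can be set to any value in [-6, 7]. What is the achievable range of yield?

-91 to 26

Substituting into the N_uptake equation gives N_uptake = 3*planting_density - 14.
Substituting into the yield equation gives yield = 9*planting_density - 37.
Linear in planting_density, so extremes are at the endpoints: planting_density = -6 gives yield = -91; planting_density = 7 gives yield = 26.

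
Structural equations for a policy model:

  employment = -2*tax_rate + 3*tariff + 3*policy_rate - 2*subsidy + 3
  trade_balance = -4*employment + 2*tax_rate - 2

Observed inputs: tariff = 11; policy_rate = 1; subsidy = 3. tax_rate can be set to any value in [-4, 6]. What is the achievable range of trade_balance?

Substituting into the employment equation gives employment = -2*tax_rate + 33.
So trade_balance = 10*tax_rate - 134.
Linear in tax_rate, so extremes are at the endpoints: tax_rate = -4 gives trade_balance = -174; tax_rate = 6 gives trade_balance = -74.

-174 to -74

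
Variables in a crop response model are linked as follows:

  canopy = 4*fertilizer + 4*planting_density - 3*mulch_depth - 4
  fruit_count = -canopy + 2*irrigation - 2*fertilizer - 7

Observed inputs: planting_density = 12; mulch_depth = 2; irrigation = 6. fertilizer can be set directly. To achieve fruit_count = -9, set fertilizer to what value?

fertilizer = -4

Substituting into the canopy equation gives canopy = 4*fertilizer + 38.
This gives fruit_count = -6*fertilizer - 33.
Solve -6*fertilizer - 33 = -9: fertilizer = (-9 + 33) / -6 = -4.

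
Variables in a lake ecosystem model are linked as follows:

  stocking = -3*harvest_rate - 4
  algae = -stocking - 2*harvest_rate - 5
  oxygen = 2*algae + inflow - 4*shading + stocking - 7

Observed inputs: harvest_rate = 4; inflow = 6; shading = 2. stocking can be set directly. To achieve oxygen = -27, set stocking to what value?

stocking = -8

Intervening on stocking fixes its value directly, overriding its dependence on harvest_rate.
Substituting into the algae equation gives algae = -stocking - 13.
Substituting into the oxygen equation gives oxygen = -stocking - 35.
Solve -stocking - 35 = -27: stocking = (-27 + 35) / -1 = -8.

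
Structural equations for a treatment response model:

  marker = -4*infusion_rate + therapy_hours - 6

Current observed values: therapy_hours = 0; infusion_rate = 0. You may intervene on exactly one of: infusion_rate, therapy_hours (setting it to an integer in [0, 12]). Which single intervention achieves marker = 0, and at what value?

set therapy_hours = 6

Intervening on infusion_rate: marker = -4*infusion_rate - 6. Reaching 0 requires infusion_rate = -3/2, not an integer.
Intervening on therapy_hours: with other inputs at their observed values, marker = therapy_hours - 6. Solving for 0 gives therapy_hours = 6, within [0, 12].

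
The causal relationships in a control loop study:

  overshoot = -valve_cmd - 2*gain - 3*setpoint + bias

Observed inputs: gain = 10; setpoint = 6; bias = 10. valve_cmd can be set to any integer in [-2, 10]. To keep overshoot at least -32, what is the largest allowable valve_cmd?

Substituting into the overshoot equation gives overshoot = -valve_cmd - 28.
Require -valve_cmd - 28 ≥ -32, so valve_cmd ≤ 4.
The largest integer in [-2, 10] satisfying this is 4.

valve_cmd = 4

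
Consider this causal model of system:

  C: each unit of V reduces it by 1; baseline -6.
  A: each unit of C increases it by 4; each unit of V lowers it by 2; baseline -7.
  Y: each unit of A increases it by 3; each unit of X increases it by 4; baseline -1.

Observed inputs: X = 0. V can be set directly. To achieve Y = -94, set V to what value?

Substituting into the A equation gives A = -6*V - 31.
Substituting into the Y equation gives Y = -18*V - 94.
Solve -18*V - 94 = -94: V = (-94 + 94) / -18 = 0.

V = 0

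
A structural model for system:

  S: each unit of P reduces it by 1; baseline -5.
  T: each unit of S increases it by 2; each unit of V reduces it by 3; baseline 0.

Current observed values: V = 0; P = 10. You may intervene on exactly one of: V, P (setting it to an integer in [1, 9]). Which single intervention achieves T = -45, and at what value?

Intervening on V: with other inputs at their observed values, T = -3*V - 30. Solving for -45 gives V = 5, within [1, 9].
Intervening on P: T = -2*P - 10. Reaching -45 requires P = 35/2, not an integer.

set V = 5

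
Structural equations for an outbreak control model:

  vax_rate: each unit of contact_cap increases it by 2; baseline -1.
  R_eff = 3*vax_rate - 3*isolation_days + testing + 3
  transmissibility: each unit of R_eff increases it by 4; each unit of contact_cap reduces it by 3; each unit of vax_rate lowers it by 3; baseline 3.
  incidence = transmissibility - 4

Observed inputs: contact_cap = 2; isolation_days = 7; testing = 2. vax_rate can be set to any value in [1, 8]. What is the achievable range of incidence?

Intervening on vax_rate fixes its value directly, overriding its dependence on contact_cap.
Substituting into the R_eff equation gives R_eff = 3*vax_rate - 16.
transmissibility becomes 9*vax_rate - 67.
Substituting into the incidence equation gives incidence = 9*vax_rate - 71.
Linear in vax_rate, so extremes are at the endpoints: vax_rate = 1 gives incidence = -62; vax_rate = 8 gives incidence = 1.

-62 to 1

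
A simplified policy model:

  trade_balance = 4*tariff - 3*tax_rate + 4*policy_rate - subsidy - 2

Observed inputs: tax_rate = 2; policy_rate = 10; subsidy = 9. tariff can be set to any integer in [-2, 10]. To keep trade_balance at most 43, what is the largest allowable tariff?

Substituting into the trade_balance equation gives trade_balance = 4*tariff + 23.
Require 4*tariff + 23 ≤ 43, so tariff ≤ 5.
The largest integer in [-2, 10] satisfying this is 5.

tariff = 5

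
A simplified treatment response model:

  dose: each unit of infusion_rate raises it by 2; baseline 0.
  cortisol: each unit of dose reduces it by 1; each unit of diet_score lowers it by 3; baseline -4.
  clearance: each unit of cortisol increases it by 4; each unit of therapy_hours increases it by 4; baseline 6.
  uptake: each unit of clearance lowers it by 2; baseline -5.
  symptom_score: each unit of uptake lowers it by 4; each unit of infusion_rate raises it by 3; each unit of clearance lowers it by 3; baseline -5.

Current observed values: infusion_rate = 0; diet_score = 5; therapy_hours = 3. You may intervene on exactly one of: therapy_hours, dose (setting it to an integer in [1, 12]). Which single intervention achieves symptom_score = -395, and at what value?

set dose = 6

Intervening on therapy_hours: symptom_score = 20*therapy_hours - 335. Reaching -395 requires therapy_hours = -3, outside [1, 12].
Intervening on dose: with other inputs at their observed values, symptom_score = -20*dose - 275. Solving for -395 gives dose = 6, within [1, 12].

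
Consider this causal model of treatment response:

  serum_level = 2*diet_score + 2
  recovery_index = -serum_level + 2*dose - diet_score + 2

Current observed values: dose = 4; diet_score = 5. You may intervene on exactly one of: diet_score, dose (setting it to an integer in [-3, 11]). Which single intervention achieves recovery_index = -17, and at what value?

set dose = -1

Intervening on diet_score: recovery_index = -3*diet_score + 8. Reaching -17 requires diet_score = 25/3, not an integer.
Intervening on dose: with other inputs at their observed values, recovery_index = 2*dose - 15. Solving for -17 gives dose = -1, within [-3, 11].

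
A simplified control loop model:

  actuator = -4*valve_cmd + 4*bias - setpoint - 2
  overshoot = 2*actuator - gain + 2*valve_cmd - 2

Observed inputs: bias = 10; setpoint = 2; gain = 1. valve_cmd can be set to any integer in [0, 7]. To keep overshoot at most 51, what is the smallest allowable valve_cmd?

valve_cmd = 3

Substituting into the actuator equation gives actuator = -4*valve_cmd + 36.
Substituting into the overshoot equation gives overshoot = -6*valve_cmd + 69.
Require -6*valve_cmd + 69 ≤ 51, so valve_cmd ≥ 3.
The smallest integer in [0, 7] satisfying this is 3.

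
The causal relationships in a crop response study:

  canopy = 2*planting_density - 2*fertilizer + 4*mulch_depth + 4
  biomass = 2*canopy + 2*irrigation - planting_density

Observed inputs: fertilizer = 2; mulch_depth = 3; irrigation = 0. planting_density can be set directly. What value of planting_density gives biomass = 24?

planting_density = 0

Substituting into the canopy equation gives canopy = 2*planting_density + 12.
This gives biomass = 3*planting_density + 24.
Solve 3*planting_density + 24 = 24: planting_density = (24 - 24) / 3 = 0.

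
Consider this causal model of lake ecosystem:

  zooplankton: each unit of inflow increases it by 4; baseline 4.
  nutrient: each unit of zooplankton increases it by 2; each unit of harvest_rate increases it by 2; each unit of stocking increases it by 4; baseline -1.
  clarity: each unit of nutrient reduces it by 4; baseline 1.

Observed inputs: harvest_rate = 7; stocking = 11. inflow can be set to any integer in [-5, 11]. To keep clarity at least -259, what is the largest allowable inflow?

inflow = 0

Substituting into the nutrient equation gives nutrient = 8*inflow + 65.
clarity becomes -32*inflow - 259.
Require -32*inflow - 259 ≥ -259, so inflow ≤ 0.
The largest integer in [-5, 11] satisfying this is 0.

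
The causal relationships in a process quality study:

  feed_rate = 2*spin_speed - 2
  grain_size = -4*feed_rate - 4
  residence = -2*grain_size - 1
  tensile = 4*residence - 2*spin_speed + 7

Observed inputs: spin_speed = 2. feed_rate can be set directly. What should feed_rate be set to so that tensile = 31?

feed_rate = 0

Intervening on feed_rate fixes its value directly, overriding its dependence on spin_speed.
Substituting into the residence equation gives residence = 8*feed_rate + 7.
So tensile = 32*feed_rate + 31.
Solve 32*feed_rate + 31 = 31: feed_rate = (31 - 31) / 32 = 0.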